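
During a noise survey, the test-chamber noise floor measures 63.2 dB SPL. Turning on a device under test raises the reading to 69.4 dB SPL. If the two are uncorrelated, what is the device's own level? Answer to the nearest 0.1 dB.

Subtract intensities: L_src = 10·log₁₀(10^(L_total/10) − 10^(L_bg/10)).
L_src = 10·log₁₀(10^(69.4/10) − 10^(63.2/10)) = 10·log₁₀(6620000) = 68.2 dB SPL.

68.2 dB SPL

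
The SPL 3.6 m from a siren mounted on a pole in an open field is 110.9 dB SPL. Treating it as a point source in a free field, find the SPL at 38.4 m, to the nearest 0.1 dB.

Free-field point source: level drops by 20·log₁₀ of the distance ratio.
ΔL = −20·log₁₀(38.4/3.6) = -20.56 dB, so L₂ = 110.9 + (-20.56) = 90.3 dB SPL.

90.3 dB SPL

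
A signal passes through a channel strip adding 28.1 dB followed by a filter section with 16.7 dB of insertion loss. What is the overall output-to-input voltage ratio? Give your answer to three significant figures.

3.72

Net gain = 28.1 + (−16.7) = 11.4 dB.
Voltage ratio = 10^(11.4/20) = 3.72.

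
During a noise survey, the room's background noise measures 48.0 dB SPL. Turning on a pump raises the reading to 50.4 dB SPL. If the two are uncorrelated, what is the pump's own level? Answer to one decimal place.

Remove the background by subtracting linear intensities:
L_src = 10·log₁₀(10^(50.4/10) − 10^(48.0/10)) = 10·log₁₀(46550) = 46.7 dB SPL.

46.7 dB SPL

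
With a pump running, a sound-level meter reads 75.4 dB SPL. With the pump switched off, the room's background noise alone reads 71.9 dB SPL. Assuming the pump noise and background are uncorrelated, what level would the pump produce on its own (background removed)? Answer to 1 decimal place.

72.8 dB SPL

Remove the background by subtracting linear intensities:
L_src = 10·log₁₀(10^(75.4/10) − 10^(71.9/10)) = 10·log₁₀(19190000) = 72.8 dB SPL.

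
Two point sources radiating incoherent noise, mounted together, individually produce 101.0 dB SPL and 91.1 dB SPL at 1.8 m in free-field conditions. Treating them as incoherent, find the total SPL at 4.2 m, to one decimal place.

94.1 dB SPL

Combined at 1.8 m: 10·log₁₀(10^(101.0/10)+10^(91.1/10)) = 101.42 dB SPL.
Then apply −20·log₁₀(4.2/1.8) = -7.36 dB → 94.1 dB SPL.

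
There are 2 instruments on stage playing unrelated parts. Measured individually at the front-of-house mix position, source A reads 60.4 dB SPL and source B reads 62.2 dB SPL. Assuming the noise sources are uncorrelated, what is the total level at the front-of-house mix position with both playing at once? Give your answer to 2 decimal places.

64.40 dB SPL

Add the sources as powers (linear), then convert back to dB:
L_total = 10·log₁₀(10^(60.4/10) + 10^(62.2/10)) = 10·log₁₀(2756000) = 64.40 dB SPL.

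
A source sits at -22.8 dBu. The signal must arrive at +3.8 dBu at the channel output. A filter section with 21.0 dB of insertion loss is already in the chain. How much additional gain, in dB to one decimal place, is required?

The required make-up gain is the shortfall in the dB sum.
G = +3.8 − (-22.8) + 21.0 = 47.6 dB.

47.6 dB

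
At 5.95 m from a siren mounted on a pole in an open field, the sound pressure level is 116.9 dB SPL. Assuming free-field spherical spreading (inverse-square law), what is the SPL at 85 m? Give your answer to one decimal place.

Free-field point source: level drops by 20·log₁₀ of the distance ratio.
ΔL = −20·log₁₀(85/5.95) = -23.10 dB, so L₂ = 116.9 + (-23.10) = 93.8 dB SPL.

93.8 dB SPL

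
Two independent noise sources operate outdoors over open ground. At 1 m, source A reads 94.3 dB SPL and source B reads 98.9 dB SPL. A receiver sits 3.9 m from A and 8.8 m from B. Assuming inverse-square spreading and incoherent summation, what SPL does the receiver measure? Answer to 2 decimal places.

84.43 dB SPL

At the listener: L_A = 94.3 − 20·log₁₀(3.9) = 82.479 dB; L_B = 98.9 − 20·log₁₀(8.8) = 80.010 dB.
Combined: 10·log₁₀(10^(82.479/10)+10^(80.010/10)) = 84.43 dB SPL.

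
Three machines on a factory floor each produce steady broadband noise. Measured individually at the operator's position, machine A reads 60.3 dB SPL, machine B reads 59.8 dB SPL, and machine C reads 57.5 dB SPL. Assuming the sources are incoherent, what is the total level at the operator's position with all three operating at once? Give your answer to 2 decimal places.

Add the sources as powers (linear), then convert back to dB:
L_total = 10·log₁₀(10^(60.3/10) + 10^(59.8/10) + 10^(57.5/10)) = 10·log₁₀(2589000) = 64.13 dB SPL.

64.13 dB SPL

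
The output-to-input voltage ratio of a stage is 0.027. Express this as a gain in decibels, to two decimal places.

-31.37 dB

Voltage is an amplitude quantity, so gain = 20·log₁₀(V_out/V_in).
20·log₁₀(0.027) = -31.37 dB.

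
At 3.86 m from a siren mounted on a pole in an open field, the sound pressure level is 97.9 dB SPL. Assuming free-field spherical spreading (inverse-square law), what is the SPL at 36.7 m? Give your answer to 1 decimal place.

78.3 dB SPL

For a point source in a free field, ΔL = −20·log₁₀(d₂/d₁).
ΔL = −20·log₁₀(36.7/3.86) = -19.56 dB, so L₂ = 97.9 + (-19.56) = 78.3 dB SPL.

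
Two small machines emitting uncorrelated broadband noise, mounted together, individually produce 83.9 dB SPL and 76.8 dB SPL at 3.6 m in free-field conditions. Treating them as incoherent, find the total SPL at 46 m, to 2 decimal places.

Combined at 3.6 m: 10·log₁₀(10^(83.9/10)+10^(76.8/10)) = 84.674 dB SPL.
Then apply −20·log₁₀(46/3.6) = -22.129 dB → 62.54 dB SPL.

62.54 dB SPL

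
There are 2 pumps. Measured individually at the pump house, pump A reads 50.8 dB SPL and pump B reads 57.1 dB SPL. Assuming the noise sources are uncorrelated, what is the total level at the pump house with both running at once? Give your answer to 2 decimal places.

Add the sources as powers (linear), then convert back to dB:
L_total = 10·log₁₀(10^(50.8/10) + 10^(57.1/10)) = 10·log₁₀(633100) = 58.01 dB SPL.

58.01 dB SPL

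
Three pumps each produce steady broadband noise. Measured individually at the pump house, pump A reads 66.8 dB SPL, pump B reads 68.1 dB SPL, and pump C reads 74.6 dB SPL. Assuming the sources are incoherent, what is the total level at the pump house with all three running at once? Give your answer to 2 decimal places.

76.03 dB SPL

Incoherent sources sum as intensities:
L_total = 10·log₁₀(10^(66.8/10) + 10^(68.1/10) + 10^(74.6/10)) = 10·log₁₀(40080000) = 76.03 dB SPL.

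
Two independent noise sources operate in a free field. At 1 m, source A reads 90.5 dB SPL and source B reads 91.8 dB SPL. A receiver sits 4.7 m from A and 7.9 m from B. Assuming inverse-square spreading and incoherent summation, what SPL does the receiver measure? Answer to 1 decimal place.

At the listener: L_A = 90.5 − 20·log₁₀(4.7) = 77.06 dB; L_B = 91.8 − 20·log₁₀(7.9) = 73.85 dB.
Combined: 10·log₁₀(10^(77.06/10)+10^(73.85/10)) = 78.8 dB SPL.

78.8 dB SPL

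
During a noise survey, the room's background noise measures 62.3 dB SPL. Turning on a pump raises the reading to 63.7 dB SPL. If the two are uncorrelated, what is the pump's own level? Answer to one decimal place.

Background correction is a power subtraction:
L_src = 10·log₁₀(10^(63.7/10) − 10^(62.3/10)) = 10·log₁₀(646000) = 58.1 dB SPL.

58.1 dB SPL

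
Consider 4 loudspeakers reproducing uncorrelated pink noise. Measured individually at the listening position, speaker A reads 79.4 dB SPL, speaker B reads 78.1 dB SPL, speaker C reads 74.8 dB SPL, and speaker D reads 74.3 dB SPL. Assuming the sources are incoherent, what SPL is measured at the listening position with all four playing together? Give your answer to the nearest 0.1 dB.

Add the sources as powers (linear), then convert back to dB:
L_total = 10·log₁₀(10^(79.4/10) + 10^(78.1/10) + 10^(74.8/10) + 10^(74.3/10)) = 10·log₁₀(208800000) = 83.2 dB SPL.

83.2 dB SPL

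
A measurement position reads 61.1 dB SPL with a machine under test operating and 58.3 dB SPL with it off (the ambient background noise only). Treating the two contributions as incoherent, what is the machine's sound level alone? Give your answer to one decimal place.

57.9 dB SPL

Background correction is a power subtraction:
L_src = 10·log₁₀(10^(61.1/10) − 10^(58.3/10)) = 10·log₁₀(612200) = 57.9 dB SPL.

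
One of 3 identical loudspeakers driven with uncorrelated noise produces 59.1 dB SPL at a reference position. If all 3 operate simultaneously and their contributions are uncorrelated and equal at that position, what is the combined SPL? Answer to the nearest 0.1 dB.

3 equal incoherent sources raise the level by 10·log₁₀(3) = 4.77 dB.
L_total = 59.1 + 4.77 = 63.9 dB SPL.

63.9 dB SPL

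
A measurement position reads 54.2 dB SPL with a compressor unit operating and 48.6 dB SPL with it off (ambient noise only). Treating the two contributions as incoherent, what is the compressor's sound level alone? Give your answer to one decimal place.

52.8 dB SPL

Remove the background by subtracting linear intensities:
L_src = 10·log₁₀(10^(54.2/10) − 10^(48.6/10)) = 10·log₁₀(190600) = 52.8 dB SPL.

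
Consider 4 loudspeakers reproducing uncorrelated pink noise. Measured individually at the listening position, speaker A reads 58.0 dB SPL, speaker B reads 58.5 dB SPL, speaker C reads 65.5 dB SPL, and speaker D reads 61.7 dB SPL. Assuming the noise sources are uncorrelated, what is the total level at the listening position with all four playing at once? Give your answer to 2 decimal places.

Uncorrelated sources add in intensity (power), not in dB.
L_total = 10·log₁₀(10^(58.0/10) + 10^(58.5/10) + 10^(65.5/10) + 10^(61.7/10)) = 10·log₁₀(6366000) = 68.04 dB SPL.

68.04 dB SPL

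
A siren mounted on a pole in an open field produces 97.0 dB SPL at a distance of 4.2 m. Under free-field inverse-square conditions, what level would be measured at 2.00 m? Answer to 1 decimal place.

103.4 dB SPL

Free-field point source: level drops by 20·log₁₀ of the distance ratio.
ΔL = −20·log₁₀(2.00/4.2) = 6.44 dB, so L₂ = 97.0 + (6.44) = 103.4 dB SPL.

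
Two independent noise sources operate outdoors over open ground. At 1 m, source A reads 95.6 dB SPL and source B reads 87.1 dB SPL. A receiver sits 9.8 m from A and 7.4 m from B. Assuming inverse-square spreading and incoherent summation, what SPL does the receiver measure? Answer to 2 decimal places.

76.74 dB SPL

At the listener: L_A = 95.6 − 20·log₁₀(9.8) = 75.775 dB; L_B = 87.1 − 20·log₁₀(7.4) = 69.715 dB.
Combined: 10·log₁₀(10^(75.775/10)+10^(69.715/10)) = 76.74 dB SPL.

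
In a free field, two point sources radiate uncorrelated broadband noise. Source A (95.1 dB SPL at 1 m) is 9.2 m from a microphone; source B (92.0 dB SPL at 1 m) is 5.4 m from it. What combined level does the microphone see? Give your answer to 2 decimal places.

At the listener: L_A = 95.1 − 20·log₁₀(9.2) = 75.824 dB; L_B = 92.0 − 20·log₁₀(5.4) = 77.352 dB.
Combined: 10·log₁₀(10^(75.824/10)+10^(77.352/10)) = 79.67 dB SPL.

79.67 dB SPL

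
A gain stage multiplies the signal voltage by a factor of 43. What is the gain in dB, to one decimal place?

32.7 dB

Voltage is an amplitude quantity, so gain = 20·log₁₀(V_out/V_in).
20·log₁₀(43) = 32.7 dB.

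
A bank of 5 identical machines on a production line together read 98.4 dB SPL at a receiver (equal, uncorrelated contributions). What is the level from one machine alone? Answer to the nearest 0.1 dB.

91.4 dB SPL

5 equal incoherent sources add 10·log₁₀(5) = 6.99 dB over one source.
L_one = 98.4 − 6.99 = 91.4 dB SPL.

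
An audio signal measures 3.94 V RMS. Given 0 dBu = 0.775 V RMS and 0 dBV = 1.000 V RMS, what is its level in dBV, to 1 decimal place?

dBV = 20·log₁₀(V / 1.000 V).
20·log₁₀(3.94/1.000) = +11.9 dBV.

+11.9 dBV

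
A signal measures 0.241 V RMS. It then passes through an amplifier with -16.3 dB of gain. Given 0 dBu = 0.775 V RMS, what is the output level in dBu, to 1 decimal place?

Input level: 20·log₁₀(0.241/0.775) = -10.15 dBu.
Output: -10.15 − 16.3 = -26.4 dBu.

-26.4 dBu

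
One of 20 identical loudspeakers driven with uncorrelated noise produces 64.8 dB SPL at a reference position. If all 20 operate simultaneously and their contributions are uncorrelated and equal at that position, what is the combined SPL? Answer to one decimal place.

77.8 dB SPL

20 equal incoherent sources raise the level by 10·log₁₀(20) = 13.01 dB.
L_total = 64.8 + 13.01 = 77.8 dB SPL.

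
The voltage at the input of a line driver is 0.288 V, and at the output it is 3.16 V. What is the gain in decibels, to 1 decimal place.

Voltage is an amplitude quantity, so gain = 20·log₁₀(V_out/V_in).
20·log₁₀(3.16/0.288) = 20·log₁₀(10.97) = 20.8 dB.

20.8 dB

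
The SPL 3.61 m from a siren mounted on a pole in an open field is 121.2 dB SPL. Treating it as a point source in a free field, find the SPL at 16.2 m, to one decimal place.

108.2 dB SPL

Inverse-square spreading gives ΔL = −20·log₁₀(d₂/d₁).
ΔL = −20·log₁₀(16.2/3.61) = -13.04 dB, so L₂ = 121.2 + (-13.04) = 108.2 dB SPL.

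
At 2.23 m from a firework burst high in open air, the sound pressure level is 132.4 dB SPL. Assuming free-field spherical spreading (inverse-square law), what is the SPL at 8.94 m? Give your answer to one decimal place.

120.3 dB SPL

Inverse-square spreading gives ΔL = −20·log₁₀(d₂/d₁).
ΔL = −20·log₁₀(8.94/2.23) = -12.06 dB, so L₂ = 132.4 + (-12.06) = 120.3 dB SPL.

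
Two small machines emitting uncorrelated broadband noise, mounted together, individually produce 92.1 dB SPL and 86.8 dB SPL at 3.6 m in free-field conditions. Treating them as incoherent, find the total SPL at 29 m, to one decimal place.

75.1 dB SPL

Combined at 3.6 m: 10·log₁₀(10^(92.1/10)+10^(86.8/10)) = 93.22 dB SPL.
Then apply −20·log₁₀(29/3.6) = -18.12 dB → 75.1 dB SPL.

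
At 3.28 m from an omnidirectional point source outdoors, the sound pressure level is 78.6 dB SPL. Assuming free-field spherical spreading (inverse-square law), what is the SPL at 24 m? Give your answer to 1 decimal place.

61.3 dB SPL

Inverse-square spreading gives ΔL = −20·log₁₀(d₂/d₁).
ΔL = −20·log₁₀(24/3.28) = -17.29 dB, so L₂ = 78.6 + (-17.29) = 61.3 dB SPL.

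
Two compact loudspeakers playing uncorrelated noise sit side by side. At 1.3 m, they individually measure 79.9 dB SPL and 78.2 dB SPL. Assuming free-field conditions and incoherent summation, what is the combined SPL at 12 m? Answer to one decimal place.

62.8 dB SPL

Combined at 1.3 m: 10·log₁₀(10^(79.9/10)+10^(78.2/10)) = 82.14 dB SPL.
Then apply −20·log₁₀(12/1.3) = -19.30 dB → 62.8 dB SPL.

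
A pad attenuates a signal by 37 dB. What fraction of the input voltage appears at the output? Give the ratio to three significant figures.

Voltage ratio = 10^(dB/20).
10^(-37/20) = 10^(-1.850) = 0.0141.

0.0141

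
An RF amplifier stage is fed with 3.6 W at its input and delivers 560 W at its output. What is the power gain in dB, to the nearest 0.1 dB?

Power ratio → dB uses the 10·log₁₀ form:
10·log₁₀(560/3.6) = 10·log₁₀(155.6) = 21.9 dB.

21.9 dB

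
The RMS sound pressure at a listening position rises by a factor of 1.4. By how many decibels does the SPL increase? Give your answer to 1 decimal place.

2.9 dB

Sound pressure is an amplitude quantity: ΔL = 20·log₁₀(p₂/p₁).
20·log₁₀(1.4) = 2.9 dB.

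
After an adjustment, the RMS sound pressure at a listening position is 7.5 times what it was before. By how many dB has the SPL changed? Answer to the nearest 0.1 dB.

17.5 dB

SPL change from a pressure ratio uses the 20·log₁₀ form:
20·log₁₀(7.5) = 17.5 dB.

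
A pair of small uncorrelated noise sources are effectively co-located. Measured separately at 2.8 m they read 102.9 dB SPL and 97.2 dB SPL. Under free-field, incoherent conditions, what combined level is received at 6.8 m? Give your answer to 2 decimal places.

Combined at 2.8 m: 10·log₁₀(10^(102.9/10)+10^(97.2/10)) = 103.935 dB SPL.
Then apply −20·log₁₀(6.8/2.8) = -7.707 dB → 96.23 dB SPL.

96.23 dB SPL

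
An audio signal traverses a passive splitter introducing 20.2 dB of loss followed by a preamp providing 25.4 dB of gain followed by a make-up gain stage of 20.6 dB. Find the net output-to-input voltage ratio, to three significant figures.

19.5

Net gain = (−20.2) + 25.4 + 20.6 = 25.8 dB.
Voltage ratio = 10^(25.8/20) = 19.5.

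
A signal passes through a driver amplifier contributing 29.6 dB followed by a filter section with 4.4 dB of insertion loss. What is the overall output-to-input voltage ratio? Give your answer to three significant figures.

18.2

Net gain = 29.6 + (−4.4) = 25.2 dB.
Voltage ratio = 10^(25.2/20) = 18.2.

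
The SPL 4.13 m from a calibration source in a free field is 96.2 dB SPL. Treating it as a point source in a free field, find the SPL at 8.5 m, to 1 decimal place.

Free-field point source: level drops by 20·log₁₀ of the distance ratio.
ΔL = −20·log₁₀(8.5/4.13) = -6.27 dB, so L₂ = 96.2 + (-6.27) = 89.9 dB SPL.

89.9 dB SPL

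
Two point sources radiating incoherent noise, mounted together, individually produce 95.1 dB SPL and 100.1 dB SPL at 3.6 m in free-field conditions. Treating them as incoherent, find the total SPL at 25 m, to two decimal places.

84.46 dB SPL

Combined at 3.6 m: 10·log₁₀(10^(95.1/10)+10^(100.1/10)) = 101.293 dB SPL.
Then apply −20·log₁₀(25/3.6) = -16.833 dB → 84.46 dB SPL.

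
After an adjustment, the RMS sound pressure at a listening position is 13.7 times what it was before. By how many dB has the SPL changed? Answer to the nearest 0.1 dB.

22.7 dB

SPL change from a pressure ratio uses the 20·log₁₀ form:
20·log₁₀(13.7) = 22.7 dB.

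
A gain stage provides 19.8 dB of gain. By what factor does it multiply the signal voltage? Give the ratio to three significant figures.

9.77

Voltage ratio = 10^(dB/20).
10^(19.8/20) = 10^(0.9900) = 9.77.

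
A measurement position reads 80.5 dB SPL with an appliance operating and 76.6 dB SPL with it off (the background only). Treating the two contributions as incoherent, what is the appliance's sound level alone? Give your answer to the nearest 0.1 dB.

Subtract intensities: L_src = 10·log₁₀(10^(L_total/10) − 10^(L_bg/10)).
L_src = 10·log₁₀(10^(80.5/10) − 10^(76.6/10)) = 10·log₁₀(66490000) = 78.2 dB SPL.

78.2 dB SPL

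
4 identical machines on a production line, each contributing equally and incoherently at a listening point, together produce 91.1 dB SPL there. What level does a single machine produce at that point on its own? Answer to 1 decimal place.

85.1 dB SPL

4 equal incoherent sources add 10·log₁₀(4) = 6.02 dB over one source.
L_one = 91.1 − 6.02 = 85.1 dB SPL.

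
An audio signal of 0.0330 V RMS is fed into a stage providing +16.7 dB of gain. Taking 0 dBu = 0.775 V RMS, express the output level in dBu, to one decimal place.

Input level: 20·log₁₀(0.0330/0.775) = -27.42 dBu.
Output: -27.42 + 16.7 = -10.7 dBu.

-10.7 dBu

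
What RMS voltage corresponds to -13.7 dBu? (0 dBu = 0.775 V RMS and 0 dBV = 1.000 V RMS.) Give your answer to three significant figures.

0.160 V

V = 0.775 V × 10^(-13.7/20).
= 0.775 × 0.2065 = 0.160 V.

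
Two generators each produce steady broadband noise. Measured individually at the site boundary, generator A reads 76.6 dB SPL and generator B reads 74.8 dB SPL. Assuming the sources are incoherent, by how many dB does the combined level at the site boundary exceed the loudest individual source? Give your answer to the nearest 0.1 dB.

Incoherent sources sum as intensities:
L_total = 10·log₁₀(10^(76.6/10) + 10^(74.8/10)) = 78.80 dB SPL.
Excess over the loudest (76.6 dB): 78.80 − 76.6 = 2.2 dB.

2.2 dB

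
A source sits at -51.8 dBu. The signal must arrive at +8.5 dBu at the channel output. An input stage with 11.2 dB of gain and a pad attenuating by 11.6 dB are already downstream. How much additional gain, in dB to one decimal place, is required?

The required make-up gain is the shortfall in the dB sum.
G = +8.5 − (-51.8) − 11.2 + 11.6 = 60.7 dB.

60.7 dB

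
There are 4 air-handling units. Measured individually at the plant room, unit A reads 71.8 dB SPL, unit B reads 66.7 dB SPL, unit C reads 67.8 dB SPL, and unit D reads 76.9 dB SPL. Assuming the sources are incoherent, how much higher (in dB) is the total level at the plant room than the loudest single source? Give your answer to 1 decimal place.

1.8 dB

Incoherent sources sum as intensities:
L_total = 10·log₁₀(10^(71.8/10) + 10^(66.7/10) + 10^(67.8/10) + 10^(76.9/10)) = 78.74 dB SPL.
Excess over the loudest (76.9 dB): 78.74 − 76.9 = 1.8 dB.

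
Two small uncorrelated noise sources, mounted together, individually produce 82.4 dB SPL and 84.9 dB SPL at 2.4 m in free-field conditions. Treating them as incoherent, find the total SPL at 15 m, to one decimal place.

Combined at 2.4 m: 10·log₁₀(10^(82.4/10)+10^(84.9/10)) = 86.84 dB SPL.
Then apply −20·log₁₀(15/2.4) = -15.92 dB → 70.9 dB SPL.

70.9 dB SPL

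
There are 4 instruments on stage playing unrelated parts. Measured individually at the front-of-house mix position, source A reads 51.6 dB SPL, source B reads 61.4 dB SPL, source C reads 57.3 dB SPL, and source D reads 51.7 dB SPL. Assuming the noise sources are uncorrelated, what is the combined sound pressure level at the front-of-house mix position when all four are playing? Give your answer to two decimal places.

63.44 dB SPL

Add the sources as powers (linear), then convert back to dB:
L_total = 10·log₁₀(10^(51.6/10) + 10^(61.4/10) + 10^(57.3/10) + 10^(51.7/10)) = 10·log₁₀(2210000) = 63.44 dB SPL.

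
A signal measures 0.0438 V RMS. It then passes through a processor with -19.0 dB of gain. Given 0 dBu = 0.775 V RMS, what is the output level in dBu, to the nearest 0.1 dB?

-44.0 dBu

Input level: 20·log₁₀(0.0438/0.775) = -24.96 dBu.
Output: -24.96 − 19.0 = -44.0 dBu.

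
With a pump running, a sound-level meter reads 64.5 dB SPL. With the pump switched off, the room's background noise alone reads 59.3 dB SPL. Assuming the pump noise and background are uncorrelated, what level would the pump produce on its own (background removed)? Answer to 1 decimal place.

62.9 dB SPL

Subtract intensities: L_src = 10·log₁₀(10^(L_total/10) − 10^(L_bg/10)).
L_src = 10·log₁₀(10^(64.5/10) − 10^(59.3/10)) = 10·log₁₀(1967000) = 62.9 dB SPL.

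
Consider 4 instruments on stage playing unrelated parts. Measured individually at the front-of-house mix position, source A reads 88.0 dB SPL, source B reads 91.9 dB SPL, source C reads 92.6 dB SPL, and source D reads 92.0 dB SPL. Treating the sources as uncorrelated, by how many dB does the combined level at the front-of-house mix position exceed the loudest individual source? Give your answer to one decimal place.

4.9 dB

Uncorrelated sources add in intensity (power), not in dB.
L_total = 10·log₁₀(10^(88.0/10) + 10^(91.9/10) + 10^(92.6/10) + 10^(92.0/10)) = 97.47 dB SPL.
Excess over the loudest (92.6 dB): 97.47 − 92.6 = 4.9 dB.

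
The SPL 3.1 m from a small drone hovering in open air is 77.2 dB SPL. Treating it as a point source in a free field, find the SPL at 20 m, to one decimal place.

61.0 dB SPL

Inverse-square spreading gives ΔL = −20·log₁₀(d₂/d₁).
ΔL = −20·log₁₀(20/3.1) = -16.19 dB, so L₂ = 77.2 + (-16.19) = 61.0 dB SPL.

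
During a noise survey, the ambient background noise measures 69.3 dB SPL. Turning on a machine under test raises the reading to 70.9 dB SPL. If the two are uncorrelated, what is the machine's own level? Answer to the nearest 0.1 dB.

65.8 dB SPL

Background correction is a power subtraction:
L_src = 10·log₁₀(10^(70.9/10) − 10^(69.3/10)) = 10·log₁₀(3791000) = 65.8 dB SPL.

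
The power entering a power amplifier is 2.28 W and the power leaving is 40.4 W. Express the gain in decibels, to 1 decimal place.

Power ratio → dB uses the 10·log₁₀ form:
10·log₁₀(40.4/2.28) = 10·log₁₀(17.72) = 12.5 dB.

12.5 dB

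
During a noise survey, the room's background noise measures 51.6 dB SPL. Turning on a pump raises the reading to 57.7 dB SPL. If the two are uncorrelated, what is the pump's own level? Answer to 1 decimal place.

Background correction is a power subtraction:
L_src = 10·log₁₀(10^(57.7/10) − 10^(51.6/10)) = 10·log₁₀(444300) = 56.5 dB SPL.

56.5 dB SPL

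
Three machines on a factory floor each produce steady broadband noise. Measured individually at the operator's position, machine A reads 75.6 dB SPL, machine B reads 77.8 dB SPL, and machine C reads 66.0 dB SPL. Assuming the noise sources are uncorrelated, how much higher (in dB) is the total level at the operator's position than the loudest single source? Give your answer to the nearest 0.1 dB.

Add the sources as powers (linear), then convert back to dB:
L_total = 10·log₁₀(10^(75.6/10) + 10^(77.8/10) + 10^(66.0/10)) = 80.02 dB SPL.
Excess over the loudest (77.8 dB): 80.02 − 77.8 = 2.2 dB.

2.2 dB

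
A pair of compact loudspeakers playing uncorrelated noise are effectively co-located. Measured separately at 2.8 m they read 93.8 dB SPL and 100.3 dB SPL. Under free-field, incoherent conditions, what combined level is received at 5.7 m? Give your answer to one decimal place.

Combined at 2.8 m: 10·log₁₀(10^(93.8/10)+10^(100.3/10)) = 101.18 dB SPL.
Then apply −20·log₁₀(5.7/2.8) = -6.17 dB → 95.0 dB SPL.

95.0 dB SPL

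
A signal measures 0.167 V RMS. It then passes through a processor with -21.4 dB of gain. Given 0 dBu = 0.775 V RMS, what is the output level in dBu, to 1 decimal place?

-34.7 dBu

Input level: 20·log₁₀(0.167/0.775) = -13.33 dBu.
Output: -13.33 − 21.4 = -34.7 dBu.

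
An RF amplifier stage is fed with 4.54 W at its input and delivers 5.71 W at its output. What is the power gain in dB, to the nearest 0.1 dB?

1.0 dB

For a power ratio, dB = 10·log₁₀(P₂/P₁).
10·log₁₀(5.71/4.54) = 10·log₁₀(1.258) = 1.0 dB.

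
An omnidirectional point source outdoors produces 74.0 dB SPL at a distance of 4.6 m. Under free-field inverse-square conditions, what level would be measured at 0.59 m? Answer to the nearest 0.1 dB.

Inverse-square spreading gives ΔL = −20·log₁₀(d₂/d₁).
ΔL = −20·log₁₀(0.59/4.6) = 17.84 dB, so L₂ = 74.0 + (17.84) = 91.8 dB SPL.

91.8 dB SPL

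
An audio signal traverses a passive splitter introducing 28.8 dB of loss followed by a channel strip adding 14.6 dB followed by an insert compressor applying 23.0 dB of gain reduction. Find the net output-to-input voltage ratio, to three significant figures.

0.0138

Net gain = (−28.8) + 14.6 + (−23.0) = -37.2 dB.
Voltage ratio = 10^(-37.2/20) = 0.0138.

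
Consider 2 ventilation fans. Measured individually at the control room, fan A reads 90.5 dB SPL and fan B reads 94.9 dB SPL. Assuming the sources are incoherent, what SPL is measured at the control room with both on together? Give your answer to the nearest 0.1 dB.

96.2 dB SPL

Incoherent sources sum as intensities:
L_total = 10·log₁₀(10^(90.5/10) + 10^(94.9/10)) = 10·log₁₀(4212000000) = 96.2 dB SPL.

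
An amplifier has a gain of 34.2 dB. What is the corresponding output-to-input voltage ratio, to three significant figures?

51.3

Voltage ratio = 10^(dB/20).
10^(34.2/20) = 10^(1.710) = 51.3.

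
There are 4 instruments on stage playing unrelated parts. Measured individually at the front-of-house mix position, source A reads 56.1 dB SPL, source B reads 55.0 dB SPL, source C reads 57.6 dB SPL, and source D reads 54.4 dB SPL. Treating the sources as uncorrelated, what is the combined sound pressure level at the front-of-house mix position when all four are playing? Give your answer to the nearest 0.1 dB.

Incoherent sources sum as intensities:
L_total = 10·log₁₀(10^(56.1/10) + 10^(55.0/10) + 10^(57.6/10) + 10^(54.4/10)) = 10·log₁₀(1574000) = 62.0 dB SPL.

62.0 dB SPL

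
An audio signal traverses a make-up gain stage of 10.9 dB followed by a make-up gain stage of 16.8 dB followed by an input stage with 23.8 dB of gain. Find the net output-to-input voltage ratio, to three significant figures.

376

Net gain = 10.9 + 16.8 + 23.8 = 51.5 dB.
Voltage ratio = 10^(51.5/20) = 376.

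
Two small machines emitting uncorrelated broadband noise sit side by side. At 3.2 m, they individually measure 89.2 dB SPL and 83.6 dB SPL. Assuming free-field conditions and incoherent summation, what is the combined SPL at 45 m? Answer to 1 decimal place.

67.3 dB SPL

Combined at 3.2 m: 10·log₁₀(10^(89.2/10)+10^(83.6/10)) = 90.26 dB SPL.
Then apply −20·log₁₀(45/3.2) = -22.96 dB → 67.3 dB SPL.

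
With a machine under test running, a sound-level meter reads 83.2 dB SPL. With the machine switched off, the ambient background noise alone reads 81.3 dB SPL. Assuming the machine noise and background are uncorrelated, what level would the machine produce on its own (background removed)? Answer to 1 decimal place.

78.7 dB SPL

Background correction is a power subtraction:
L_src = 10·log₁₀(10^(83.2/10) − 10^(81.3/10)) = 10·log₁₀(74030000) = 78.7 dB SPL.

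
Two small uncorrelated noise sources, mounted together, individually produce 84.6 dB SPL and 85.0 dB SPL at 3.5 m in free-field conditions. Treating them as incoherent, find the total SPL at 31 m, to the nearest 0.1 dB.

68.9 dB SPL

Combined at 3.5 m: 10·log₁₀(10^(84.6/10)+10^(85.0/10)) = 87.81 dB SPL.
Then apply −20·log₁₀(31/3.5) = -18.95 dB → 68.9 dB SPL.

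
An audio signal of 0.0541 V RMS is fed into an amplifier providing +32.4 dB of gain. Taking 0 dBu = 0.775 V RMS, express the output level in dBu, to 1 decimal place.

+9.3 dBu

Input level: 20·log₁₀(0.0541/0.775) = -23.12 dBu.
Output: -23.12 + 32.4 = +9.3 dBu.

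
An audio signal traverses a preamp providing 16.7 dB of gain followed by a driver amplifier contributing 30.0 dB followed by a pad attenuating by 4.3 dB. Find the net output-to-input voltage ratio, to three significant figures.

Net gain = 16.7 + 30.0 + (−4.3) = 42.4 dB.
Voltage ratio = 10^(42.4/20) = 132.

132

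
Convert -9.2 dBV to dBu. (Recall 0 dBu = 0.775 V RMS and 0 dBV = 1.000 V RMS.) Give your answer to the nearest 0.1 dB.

-7.0 dBu

The offset between the scales is 20·log₁₀(0.775/1.000) = −2.214 dB.
So dBu = -9.2 + 2.214 = -7.0 dBu.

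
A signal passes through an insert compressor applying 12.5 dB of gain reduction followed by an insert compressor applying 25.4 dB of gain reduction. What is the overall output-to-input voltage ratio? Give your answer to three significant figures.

0.0127

Net gain = (−12.5) + (−25.4) = -37.9 dB.
Voltage ratio = 10^(-37.9/20) = 0.0127.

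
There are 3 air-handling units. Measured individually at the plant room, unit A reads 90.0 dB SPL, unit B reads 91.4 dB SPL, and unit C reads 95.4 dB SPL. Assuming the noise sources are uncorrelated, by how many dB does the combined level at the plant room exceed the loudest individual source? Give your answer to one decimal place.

2.3 dB

Add the sources as powers (linear), then convert back to dB:
L_total = 10·log₁₀(10^(90.0/10) + 10^(91.4/10) + 10^(95.4/10)) = 97.67 dB SPL.
Excess over the loudest (95.4 dB): 97.67 − 95.4 = 2.3 dB.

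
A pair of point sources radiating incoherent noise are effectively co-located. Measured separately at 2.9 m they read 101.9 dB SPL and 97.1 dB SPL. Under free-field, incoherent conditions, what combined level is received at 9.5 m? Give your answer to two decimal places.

92.84 dB SPL

Combined at 2.9 m: 10·log₁₀(10^(101.9/10)+10^(97.1/10)) = 103.142 dB SPL.
Then apply −20·log₁₀(9.5/2.9) = -10.307 dB → 92.84 dB SPL.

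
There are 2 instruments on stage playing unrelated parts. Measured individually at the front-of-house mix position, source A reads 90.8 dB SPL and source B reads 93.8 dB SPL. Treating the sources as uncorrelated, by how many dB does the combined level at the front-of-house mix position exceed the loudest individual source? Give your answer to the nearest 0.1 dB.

Incoherent sources sum as intensities:
L_total = 10·log₁₀(10^(90.8/10) + 10^(93.8/10)) = 95.56 dB SPL.
Excess over the loudest (93.8 dB): 95.56 − 93.8 = 1.8 dB.

1.8 dB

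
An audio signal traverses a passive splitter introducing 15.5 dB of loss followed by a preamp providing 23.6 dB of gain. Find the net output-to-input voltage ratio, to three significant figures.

Net gain = (−15.5) + 23.6 = 8.1 dB.
Voltage ratio = 10^(8.1/20) = 2.54.

2.54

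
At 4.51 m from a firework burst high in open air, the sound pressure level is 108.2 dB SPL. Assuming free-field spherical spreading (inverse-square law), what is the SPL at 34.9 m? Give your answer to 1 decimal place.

Inverse-square spreading gives ΔL = −20·log₁₀(d₂/d₁).
ΔL = −20·log₁₀(34.9/4.51) = -17.77 dB, so L₂ = 108.2 + (-17.77) = 90.4 dB SPL.

90.4 dB SPL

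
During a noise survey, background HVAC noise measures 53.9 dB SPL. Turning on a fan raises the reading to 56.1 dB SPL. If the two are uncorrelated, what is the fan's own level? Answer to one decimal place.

Subtract intensities: L_src = 10·log₁₀(10^(L_total/10) − 10^(L_bg/10)).
L_src = 10·log₁₀(10^(56.1/10) − 10^(53.9/10)) = 10·log₁₀(161900) = 52.1 dB SPL.

52.1 dB SPL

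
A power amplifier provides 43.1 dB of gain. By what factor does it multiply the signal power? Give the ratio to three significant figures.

20400

Power ratio = 10^(dB/10).
10^(43.1/10) = 10^(4.310) = 20400.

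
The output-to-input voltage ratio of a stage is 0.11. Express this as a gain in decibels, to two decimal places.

-19.17 dB

Voltage is an amplitude quantity, so gain = 20·log₁₀(V_out/V_in).
20·log₁₀(0.11) = -19.17 dB.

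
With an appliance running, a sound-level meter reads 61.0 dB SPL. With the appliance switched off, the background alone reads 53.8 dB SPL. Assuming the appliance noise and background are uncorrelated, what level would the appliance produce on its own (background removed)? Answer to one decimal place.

Background correction is a power subtraction:
L_src = 10·log₁₀(10^(61.0/10) − 10^(53.8/10)) = 10·log₁₀(1019000) = 60.1 dB SPL.

60.1 dB SPL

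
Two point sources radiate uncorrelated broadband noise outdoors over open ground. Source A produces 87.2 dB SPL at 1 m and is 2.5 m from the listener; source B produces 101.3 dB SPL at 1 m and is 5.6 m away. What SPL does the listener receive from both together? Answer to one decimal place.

87.1 dB SPL

At the listener: L_A = 87.2 − 20·log₁₀(2.5) = 79.24 dB; L_B = 101.3 − 20·log₁₀(5.6) = 86.34 dB.
Combined: 10·log₁₀(10^(79.24/10)+10^(86.34/10)) = 87.1 dB SPL.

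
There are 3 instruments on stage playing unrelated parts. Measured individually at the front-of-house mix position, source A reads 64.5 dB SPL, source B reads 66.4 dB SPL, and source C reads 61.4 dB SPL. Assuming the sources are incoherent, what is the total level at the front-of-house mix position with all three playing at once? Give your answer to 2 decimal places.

69.33 dB SPL

Uncorrelated sources add in intensity (power), not in dB.
L_total = 10·log₁₀(10^(64.5/10) + 10^(66.4/10) + 10^(61.4/10)) = 10·log₁₀(8564000) = 69.33 dB SPL.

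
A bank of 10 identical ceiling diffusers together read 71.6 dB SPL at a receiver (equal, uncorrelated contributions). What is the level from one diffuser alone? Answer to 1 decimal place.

61.6 dB SPL

10 equal incoherent sources add 10·log₁₀(10) = 10.00 dB over one source.
L_one = 71.6 − 10.00 = 61.6 dB SPL.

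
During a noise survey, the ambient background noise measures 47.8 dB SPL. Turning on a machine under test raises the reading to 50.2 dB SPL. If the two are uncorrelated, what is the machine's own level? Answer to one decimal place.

Subtract intensities: L_src = 10·log₁₀(10^(L_total/10) − 10^(L_bg/10)).
L_src = 10·log₁₀(10^(50.2/10) − 10^(47.8/10)) = 10·log₁₀(44460) = 46.5 dB SPL.

46.5 dB SPL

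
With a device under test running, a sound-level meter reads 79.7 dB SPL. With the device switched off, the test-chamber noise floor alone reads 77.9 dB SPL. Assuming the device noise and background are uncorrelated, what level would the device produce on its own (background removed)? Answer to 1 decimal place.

75.0 dB SPL

Remove the background by subtracting linear intensities:
L_src = 10·log₁₀(10^(79.7/10) − 10^(77.9/10)) = 10·log₁₀(31670000) = 75.0 dB SPL.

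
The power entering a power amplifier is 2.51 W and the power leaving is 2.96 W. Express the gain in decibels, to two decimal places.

Power is a power quantity, so gain = 10·log₁₀(P_out/P_in).
10·log₁₀(2.96/2.51) = 10·log₁₀(1.179) = 0.72 dB.

0.72 dB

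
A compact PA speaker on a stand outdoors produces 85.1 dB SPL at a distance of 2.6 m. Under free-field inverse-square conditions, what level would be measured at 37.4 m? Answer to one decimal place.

61.9 dB SPL

Inverse-square spreading gives ΔL = −20·log₁₀(d₂/d₁).
ΔL = −20·log₁₀(37.4/2.6) = -23.16 dB, so L₂ = 85.1 + (-23.16) = 61.9 dB SPL.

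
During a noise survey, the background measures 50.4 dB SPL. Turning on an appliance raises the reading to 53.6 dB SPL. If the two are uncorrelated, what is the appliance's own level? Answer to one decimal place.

Remove the background by subtracting linear intensities:
L_src = 10·log₁₀(10^(53.6/10) − 10^(50.4/10)) = 10·log₁₀(119400) = 50.8 dB SPL.

50.8 dB SPL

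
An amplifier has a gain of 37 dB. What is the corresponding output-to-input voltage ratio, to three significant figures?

Voltage ratio = 10^(dB/20).
10^(37/20) = 10^(1.850) = 70.8.

70.8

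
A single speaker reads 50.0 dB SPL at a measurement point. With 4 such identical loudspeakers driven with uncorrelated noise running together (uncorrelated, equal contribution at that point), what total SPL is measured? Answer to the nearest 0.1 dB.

4 equal incoherent sources raise the level by 10·log₁₀(4) = 6.02 dB.
L_total = 50.0 + 6.02 = 56.0 dB SPL.

56.0 dB SPL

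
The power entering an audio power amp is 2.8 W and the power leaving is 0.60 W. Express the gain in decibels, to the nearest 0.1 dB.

-6.7 dB

Power ratio → dB uses the 10·log₁₀ form:
10·log₁₀(0.60/2.8) = 10·log₁₀(0.2143) = -6.7 dB.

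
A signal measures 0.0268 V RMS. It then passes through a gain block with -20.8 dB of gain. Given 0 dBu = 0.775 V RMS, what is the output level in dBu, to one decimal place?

Input level: 20·log₁₀(0.0268/0.775) = -29.22 dBu.
Output: -29.22 − 20.8 = -50.0 dBu.

-50.0 dBu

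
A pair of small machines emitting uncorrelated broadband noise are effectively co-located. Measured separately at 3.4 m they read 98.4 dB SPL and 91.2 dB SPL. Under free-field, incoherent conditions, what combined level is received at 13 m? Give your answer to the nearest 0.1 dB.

Combined at 3.4 m: 10·log₁₀(10^(98.4/10)+10^(91.2/10)) = 99.16 dB SPL.
Then apply −20·log₁₀(13/3.4) = -11.65 dB → 87.5 dB SPL.

87.5 dB SPL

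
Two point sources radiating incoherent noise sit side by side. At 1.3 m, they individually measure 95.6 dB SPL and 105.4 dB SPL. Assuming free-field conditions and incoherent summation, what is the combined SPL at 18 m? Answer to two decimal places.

83.01 dB SPL

Combined at 1.3 m: 10·log₁₀(10^(95.6/10)+10^(105.4/10)) = 105.832 dB SPL.
Then apply −20·log₁₀(18/1.3) = -22.827 dB → 83.01 dB SPL.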